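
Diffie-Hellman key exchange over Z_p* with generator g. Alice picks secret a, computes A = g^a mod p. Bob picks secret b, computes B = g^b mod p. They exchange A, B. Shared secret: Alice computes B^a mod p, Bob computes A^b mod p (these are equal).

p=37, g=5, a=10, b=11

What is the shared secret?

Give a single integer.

Answer: 25

Derivation:
A = 5^10 mod 37  (bits of 10 = 1010)
  bit 0 = 1: r = r^2 * 5 mod 37 = 1^2 * 5 = 1*5 = 5
  bit 1 = 0: r = r^2 mod 37 = 5^2 = 25
  bit 2 = 1: r = r^2 * 5 mod 37 = 25^2 * 5 = 33*5 = 17
  bit 3 = 0: r = r^2 mod 37 = 17^2 = 30
  -> A = 30
B = 5^11 mod 37  (bits of 11 = 1011)
  bit 0 = 1: r = r^2 * 5 mod 37 = 1^2 * 5 = 1*5 = 5
  bit 1 = 0: r = r^2 mod 37 = 5^2 = 25
  bit 2 = 1: r = r^2 * 5 mod 37 = 25^2 * 5 = 33*5 = 17
  bit 3 = 1: r = r^2 * 5 mod 37 = 17^2 * 5 = 30*5 = 2
  -> B = 2
s = B^a = 2^10 mod 37  (bits of 10 = 1010)
  bit 0 = 1: r = r^2 * 2 mod 37 = 1^2 * 2 = 1*2 = 2
  bit 1 = 0: r = r^2 mod 37 = 2^2 = 4
  bit 2 = 1: r = r^2 * 2 mod 37 = 4^2 * 2 = 16*2 = 32
  bit 3 = 0: r = r^2 mod 37 = 32^2 = 25
  -> s = B^a = 25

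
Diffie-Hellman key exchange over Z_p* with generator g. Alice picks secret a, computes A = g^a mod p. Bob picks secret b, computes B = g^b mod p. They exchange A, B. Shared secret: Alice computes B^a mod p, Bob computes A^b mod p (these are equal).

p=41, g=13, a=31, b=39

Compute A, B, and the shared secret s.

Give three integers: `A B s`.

Answer: 6 19 7

Derivation:
A = 13^31 mod 41  (bits of 31 = 11111)
  bit 0 = 1: r = r^2 * 13 mod 41 = 1^2 * 13 = 1*13 = 13
  bit 1 = 1: r = r^2 * 13 mod 41 = 13^2 * 13 = 5*13 = 24
  bit 2 = 1: r = r^2 * 13 mod 41 = 24^2 * 13 = 2*13 = 26
  bit 3 = 1: r = r^2 * 13 mod 41 = 26^2 * 13 = 20*13 = 14
  bit 4 = 1: r = r^2 * 13 mod 41 = 14^2 * 13 = 32*13 = 6
  -> A = 6
B = 13^39 mod 41  (bits of 39 = 100111)
  bit 0 = 1: r = r^2 * 13 mod 41 = 1^2 * 13 = 1*13 = 13
  bit 1 = 0: r = r^2 mod 41 = 13^2 = 5
  bit 2 = 0: r = r^2 mod 41 = 5^2 = 25
  bit 3 = 1: r = r^2 * 13 mod 41 = 25^2 * 13 = 10*13 = 7
  bit 4 = 1: r = r^2 * 13 mod 41 = 7^2 * 13 = 8*13 = 22
  bit 5 = 1: r = r^2 * 13 mod 41 = 22^2 * 13 = 33*13 = 19
  -> B = 19
s = B^a = 19^31 mod 41  (bits of 31 = 11111)
  bit 0 = 1: r = r^2 * 19 mod 41 = 1^2 * 19 = 1*19 = 19
  bit 1 = 1: r = r^2 * 19 mod 41 = 19^2 * 19 = 33*19 = 12
  bit 2 = 1: r = r^2 * 19 mod 41 = 12^2 * 19 = 21*19 = 30
  bit 3 = 1: r = r^2 * 19 mod 41 = 30^2 * 19 = 39*19 = 3
  bit 4 = 1: r = r^2 * 19 mod 41 = 3^2 * 19 = 9*19 = 7
  -> s = B^a = 7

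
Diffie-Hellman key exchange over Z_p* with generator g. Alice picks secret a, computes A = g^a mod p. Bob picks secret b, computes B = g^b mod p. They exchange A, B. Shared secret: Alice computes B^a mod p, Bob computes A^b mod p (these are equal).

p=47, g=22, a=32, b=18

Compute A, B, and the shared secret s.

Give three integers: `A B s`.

Answer: 2 4 25

Derivation:
A = 22^32 mod 47  (bits of 32 = 100000)
  bit 0 = 1: r = r^2 * 22 mod 47 = 1^2 * 22 = 1*22 = 22
  bit 1 = 0: r = r^2 mod 47 = 22^2 = 14
  bit 2 = 0: r = r^2 mod 47 = 14^2 = 8
  bit 3 = 0: r = r^2 mod 47 = 8^2 = 17
  bit 4 = 0: r = r^2 mod 47 = 17^2 = 7
  bit 5 = 0: r = r^2 mod 47 = 7^2 = 2
  -> A = 2
B = 22^18 mod 47  (bits of 18 = 10010)
  bit 0 = 1: r = r^2 * 22 mod 47 = 1^2 * 22 = 1*22 = 22
  bit 1 = 0: r = r^2 mod 47 = 22^2 = 14
  bit 2 = 0: r = r^2 mod 47 = 14^2 = 8
  bit 3 = 1: r = r^2 * 22 mod 47 = 8^2 * 22 = 17*22 = 45
  bit 4 = 0: r = r^2 mod 47 = 45^2 = 4
  -> B = 4
s = B^a = 4^32 mod 47  (bits of 32 = 100000)
  bit 0 = 1: r = r^2 * 4 mod 47 = 1^2 * 4 = 1*4 = 4
  bit 1 = 0: r = r^2 mod 47 = 4^2 = 16
  bit 2 = 0: r = r^2 mod 47 = 16^2 = 21
  bit 3 = 0: r = r^2 mod 47 = 21^2 = 18
  bit 4 = 0: r = r^2 mod 47 = 18^2 = 42
  bit 5 = 0: r = r^2 mod 47 = 42^2 = 25
  -> s = B^a = 25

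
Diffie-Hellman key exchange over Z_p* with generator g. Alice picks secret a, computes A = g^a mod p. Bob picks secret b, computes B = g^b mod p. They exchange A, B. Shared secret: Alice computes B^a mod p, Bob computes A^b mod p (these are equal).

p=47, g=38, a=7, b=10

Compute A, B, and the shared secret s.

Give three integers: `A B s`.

A = 38^7 mod 47  (bits of 7 = 111)
  bit 0 = 1: r = r^2 * 38 mod 47 = 1^2 * 38 = 1*38 = 38
  bit 1 = 1: r = r^2 * 38 mod 47 = 38^2 * 38 = 34*38 = 23
  bit 2 = 1: r = r^2 * 38 mod 47 = 23^2 * 38 = 12*38 = 33
  -> A = 33
B = 38^10 mod 47  (bits of 10 = 1010)
  bit 0 = 1: r = r^2 * 38 mod 47 = 1^2 * 38 = 1*38 = 38
  bit 1 = 0: r = r^2 mod 47 = 38^2 = 34
  bit 2 = 1: r = r^2 * 38 mod 47 = 34^2 * 38 = 28*38 = 30
  bit 3 = 0: r = r^2 mod 47 = 30^2 = 7
  -> B = 7
s = B^a = 7^7 mod 47  (bits of 7 = 111)
  bit 0 = 1: r = r^2 * 7 mod 47 = 1^2 * 7 = 1*7 = 7
  bit 1 = 1: r = r^2 * 7 mod 47 = 7^2 * 7 = 2*7 = 14
  bit 2 = 1: r = r^2 * 7 mod 47 = 14^2 * 7 = 8*7 = 9
  -> s = B^a = 9

Answer: 33 7 9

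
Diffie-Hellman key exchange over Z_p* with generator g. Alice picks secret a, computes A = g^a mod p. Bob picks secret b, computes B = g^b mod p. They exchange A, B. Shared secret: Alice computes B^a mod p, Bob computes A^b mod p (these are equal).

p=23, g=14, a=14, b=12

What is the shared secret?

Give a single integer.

A = 14^14 mod 23  (bits of 14 = 1110)
  bit 0 = 1: r = r^2 * 14 mod 23 = 1^2 * 14 = 1*14 = 14
  bit 1 = 1: r = r^2 * 14 mod 23 = 14^2 * 14 = 12*14 = 7
  bit 2 = 1: r = r^2 * 14 mod 23 = 7^2 * 14 = 3*14 = 19
  bit 3 = 0: r = r^2 mod 23 = 19^2 = 16
  -> A = 16
B = 14^12 mod 23  (bits of 12 = 1100)
  bit 0 = 1: r = r^2 * 14 mod 23 = 1^2 * 14 = 1*14 = 14
  bit 1 = 1: r = r^2 * 14 mod 23 = 14^2 * 14 = 12*14 = 7
  bit 2 = 0: r = r^2 mod 23 = 7^2 = 3
  bit 3 = 0: r = r^2 mod 23 = 3^2 = 9
  -> B = 9
s = B^a = 9^14 mod 23  (bits of 14 = 1110)
  bit 0 = 1: r = r^2 * 9 mod 23 = 1^2 * 9 = 1*9 = 9
  bit 1 = 1: r = r^2 * 9 mod 23 = 9^2 * 9 = 12*9 = 16
  bit 2 = 1: r = r^2 * 9 mod 23 = 16^2 * 9 = 3*9 = 4
  bit 3 = 0: r = r^2 mod 23 = 4^2 = 16
  -> s = B^a = 16

Answer: 16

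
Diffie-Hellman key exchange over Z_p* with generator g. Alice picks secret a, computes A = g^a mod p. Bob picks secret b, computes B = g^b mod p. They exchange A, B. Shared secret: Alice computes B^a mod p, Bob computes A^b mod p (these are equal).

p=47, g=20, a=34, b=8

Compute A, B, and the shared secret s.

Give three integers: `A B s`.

A = 20^34 mod 47  (bits of 34 = 100010)
  bit 0 = 1: r = r^2 * 20 mod 47 = 1^2 * 20 = 1*20 = 20
  bit 1 = 0: r = r^2 mod 47 = 20^2 = 24
  bit 2 = 0: r = r^2 mod 47 = 24^2 = 12
  bit 3 = 0: r = r^2 mod 47 = 12^2 = 3
  bit 4 = 1: r = r^2 * 20 mod 47 = 3^2 * 20 = 9*20 = 39
  bit 5 = 0: r = r^2 mod 47 = 39^2 = 17
  -> A = 17
B = 20^8 mod 47  (bits of 8 = 1000)
  bit 0 = 1: r = r^2 * 20 mod 47 = 1^2 * 20 = 1*20 = 20
  bit 1 = 0: r = r^2 mod 47 = 20^2 = 24
  bit 2 = 0: r = r^2 mod 47 = 24^2 = 12
  bit 3 = 0: r = r^2 mod 47 = 12^2 = 3
  -> B = 3
s = B^a = 3^34 mod 47  (bits of 34 = 100010)
  bit 0 = 1: r = r^2 * 3 mod 47 = 1^2 * 3 = 1*3 = 3
  bit 1 = 0: r = r^2 mod 47 = 3^2 = 9
  bit 2 = 0: r = r^2 mod 47 = 9^2 = 34
  bit 3 = 0: r = r^2 mod 47 = 34^2 = 28
  bit 4 = 1: r = r^2 * 3 mod 47 = 28^2 * 3 = 32*3 = 2
  bit 5 = 0: r = r^2 mod 47 = 2^2 = 4
  -> s = B^a = 4

Answer: 17 3 4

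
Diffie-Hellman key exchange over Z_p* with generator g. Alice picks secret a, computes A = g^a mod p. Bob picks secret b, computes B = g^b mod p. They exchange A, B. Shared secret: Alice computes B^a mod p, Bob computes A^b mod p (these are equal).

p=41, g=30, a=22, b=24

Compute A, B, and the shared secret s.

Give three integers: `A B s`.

Answer: 2 37 16

Derivation:
A = 30^22 mod 41  (bits of 22 = 10110)
  bit 0 = 1: r = r^2 * 30 mod 41 = 1^2 * 30 = 1*30 = 30
  bit 1 = 0: r = r^2 mod 41 = 30^2 = 39
  bit 2 = 1: r = r^2 * 30 mod 41 = 39^2 * 30 = 4*30 = 38
  bit 3 = 1: r = r^2 * 30 mod 41 = 38^2 * 30 = 9*30 = 24
  bit 4 = 0: r = r^2 mod 41 = 24^2 = 2
  -> A = 2
B = 30^24 mod 41  (bits of 24 = 11000)
  bit 0 = 1: r = r^2 * 30 mod 41 = 1^2 * 30 = 1*30 = 30
  bit 1 = 1: r = r^2 * 30 mod 41 = 30^2 * 30 = 39*30 = 22
  bit 2 = 0: r = r^2 mod 41 = 22^2 = 33
  bit 3 = 0: r = r^2 mod 41 = 33^2 = 23
  bit 4 = 0: r = r^2 mod 41 = 23^2 = 37
  -> B = 37
s = B^a = 37^22 mod 41  (bits of 22 = 10110)
  bit 0 = 1: r = r^2 * 37 mod 41 = 1^2 * 37 = 1*37 = 37
  bit 1 = 0: r = r^2 mod 41 = 37^2 = 16
  bit 2 = 1: r = r^2 * 37 mod 41 = 16^2 * 37 = 10*37 = 1
  bit 3 = 1: r = r^2 * 37 mod 41 = 1^2 * 37 = 1*37 = 37
  bit 4 = 0: r = r^2 mod 41 = 37^2 = 16
  -> s = B^a = 16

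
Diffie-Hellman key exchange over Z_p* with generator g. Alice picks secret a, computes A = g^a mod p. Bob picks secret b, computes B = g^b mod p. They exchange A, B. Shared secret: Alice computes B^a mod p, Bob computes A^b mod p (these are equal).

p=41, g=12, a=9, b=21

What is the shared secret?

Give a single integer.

A = 12^9 mod 41  (bits of 9 = 1001)
  bit 0 = 1: r = r^2 * 12 mod 41 = 1^2 * 12 = 1*12 = 12
  bit 1 = 0: r = r^2 mod 41 = 12^2 = 21
  bit 2 = 0: r = r^2 mod 41 = 21^2 = 31
  bit 3 = 1: r = r^2 * 12 mod 41 = 31^2 * 12 = 18*12 = 11
  -> A = 11
B = 12^21 mod 41  (bits of 21 = 10101)
  bit 0 = 1: r = r^2 * 12 mod 41 = 1^2 * 12 = 1*12 = 12
  bit 1 = 0: r = r^2 mod 41 = 12^2 = 21
  bit 2 = 1: r = r^2 * 12 mod 41 = 21^2 * 12 = 31*12 = 3
  bit 3 = 0: r = r^2 mod 41 = 3^2 = 9
  bit 4 = 1: r = r^2 * 12 mod 41 = 9^2 * 12 = 40*12 = 29
  -> B = 29
s = B^a = 29^9 mod 41  (bits of 9 = 1001)
  bit 0 = 1: r = r^2 * 29 mod 41 = 1^2 * 29 = 1*29 = 29
  bit 1 = 0: r = r^2 mod 41 = 29^2 = 21
  bit 2 = 0: r = r^2 mod 41 = 21^2 = 31
  bit 3 = 1: r = r^2 * 29 mod 41 = 31^2 * 29 = 18*29 = 30
  -> s = B^a = 30

Answer: 30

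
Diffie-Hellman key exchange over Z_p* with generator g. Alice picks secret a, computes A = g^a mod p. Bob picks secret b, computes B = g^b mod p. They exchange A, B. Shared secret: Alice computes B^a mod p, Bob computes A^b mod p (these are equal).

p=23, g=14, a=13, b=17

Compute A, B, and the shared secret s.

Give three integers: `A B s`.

Answer: 11 20 14

Derivation:
A = 14^13 mod 23  (bits of 13 = 1101)
  bit 0 = 1: r = r^2 * 14 mod 23 = 1^2 * 14 = 1*14 = 14
  bit 1 = 1: r = r^2 * 14 mod 23 = 14^2 * 14 = 12*14 = 7
  bit 2 = 0: r = r^2 mod 23 = 7^2 = 3
  bit 3 = 1: r = r^2 * 14 mod 23 = 3^2 * 14 = 9*14 = 11
  -> A = 11
B = 14^17 mod 23  (bits of 17 = 10001)
  bit 0 = 1: r = r^2 * 14 mod 23 = 1^2 * 14 = 1*14 = 14
  bit 1 = 0: r = r^2 mod 23 = 14^2 = 12
  bit 2 = 0: r = r^2 mod 23 = 12^2 = 6
  bit 3 = 0: r = r^2 mod 23 = 6^2 = 13
  bit 4 = 1: r = r^2 * 14 mod 23 = 13^2 * 14 = 8*14 = 20
  -> B = 20
s = B^a = 20^13 mod 23  (bits of 13 = 1101)
  bit 0 = 1: r = r^2 * 20 mod 23 = 1^2 * 20 = 1*20 = 20
  bit 1 = 1: r = r^2 * 20 mod 23 = 20^2 * 20 = 9*20 = 19
  bit 2 = 0: r = r^2 mod 23 = 19^2 = 16
  bit 3 = 1: r = r^2 * 20 mod 23 = 16^2 * 20 = 3*20 = 14
  -> s = B^a = 14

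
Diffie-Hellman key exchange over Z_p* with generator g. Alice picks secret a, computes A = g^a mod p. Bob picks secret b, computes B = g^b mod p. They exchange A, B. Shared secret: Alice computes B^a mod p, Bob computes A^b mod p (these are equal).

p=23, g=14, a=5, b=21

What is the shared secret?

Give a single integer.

Answer: 20

Derivation:
A = 14^5 mod 23  (bits of 5 = 101)
  bit 0 = 1: r = r^2 * 14 mod 23 = 1^2 * 14 = 1*14 = 14
  bit 1 = 0: r = r^2 mod 23 = 14^2 = 12
  bit 2 = 1: r = r^2 * 14 mod 23 = 12^2 * 14 = 6*14 = 15
  -> A = 15
B = 14^21 mod 23  (bits of 21 = 10101)
  bit 0 = 1: r = r^2 * 14 mod 23 = 1^2 * 14 = 1*14 = 14
  bit 1 = 0: r = r^2 mod 23 = 14^2 = 12
  bit 2 = 1: r = r^2 * 14 mod 23 = 12^2 * 14 = 6*14 = 15
  bit 3 = 0: r = r^2 mod 23 = 15^2 = 18
  bit 4 = 1: r = r^2 * 14 mod 23 = 18^2 * 14 = 2*14 = 5
  -> B = 5
s = B^a = 5^5 mod 23  (bits of 5 = 101)
  bit 0 = 1: r = r^2 * 5 mod 23 = 1^2 * 5 = 1*5 = 5
  bit 1 = 0: r = r^2 mod 23 = 5^2 = 2
  bit 2 = 1: r = r^2 * 5 mod 23 = 2^2 * 5 = 4*5 = 20
  -> s = B^a = 20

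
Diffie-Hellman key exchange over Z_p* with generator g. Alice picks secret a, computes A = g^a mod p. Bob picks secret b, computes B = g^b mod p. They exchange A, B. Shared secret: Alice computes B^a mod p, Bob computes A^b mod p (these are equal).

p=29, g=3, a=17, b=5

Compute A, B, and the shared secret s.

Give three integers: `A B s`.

Answer: 2 11 3

Derivation:
A = 3^17 mod 29  (bits of 17 = 10001)
  bit 0 = 1: r = r^2 * 3 mod 29 = 1^2 * 3 = 1*3 = 3
  bit 1 = 0: r = r^2 mod 29 = 3^2 = 9
  bit 2 = 0: r = r^2 mod 29 = 9^2 = 23
  bit 3 = 0: r = r^2 mod 29 = 23^2 = 7
  bit 4 = 1: r = r^2 * 3 mod 29 = 7^2 * 3 = 20*3 = 2
  -> A = 2
B = 3^5 mod 29  (bits of 5 = 101)
  bit 0 = 1: r = r^2 * 3 mod 29 = 1^2 * 3 = 1*3 = 3
  bit 1 = 0: r = r^2 mod 29 = 3^2 = 9
  bit 2 = 1: r = r^2 * 3 mod 29 = 9^2 * 3 = 23*3 = 11
  -> B = 11
s = B^a = 11^17 mod 29  (bits of 17 = 10001)
  bit 0 = 1: r = r^2 * 11 mod 29 = 1^2 * 11 = 1*11 = 11
  bit 1 = 0: r = r^2 mod 29 = 11^2 = 5
  bit 2 = 0: r = r^2 mod 29 = 5^2 = 25
  bit 3 = 0: r = r^2 mod 29 = 25^2 = 16
  bit 4 = 1: r = r^2 * 11 mod 29 = 16^2 * 11 = 24*11 = 3
  -> s = B^a = 3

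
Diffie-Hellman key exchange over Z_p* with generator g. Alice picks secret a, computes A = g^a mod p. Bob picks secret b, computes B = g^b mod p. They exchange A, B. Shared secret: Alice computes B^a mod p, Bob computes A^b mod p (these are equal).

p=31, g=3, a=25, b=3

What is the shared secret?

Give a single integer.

Answer: 30

Derivation:
A = 3^25 mod 31  (bits of 25 = 11001)
  bit 0 = 1: r = r^2 * 3 mod 31 = 1^2 * 3 = 1*3 = 3
  bit 1 = 1: r = r^2 * 3 mod 31 = 3^2 * 3 = 9*3 = 27
  bit 2 = 0: r = r^2 mod 31 = 27^2 = 16
  bit 3 = 0: r = r^2 mod 31 = 16^2 = 8
  bit 4 = 1: r = r^2 * 3 mod 31 = 8^2 * 3 = 2*3 = 6
  -> A = 6
B = 3^3 mod 31  (bits of 3 = 11)
  bit 0 = 1: r = r^2 * 3 mod 31 = 1^2 * 3 = 1*3 = 3
  bit 1 = 1: r = r^2 * 3 mod 31 = 3^2 * 3 = 9*3 = 27
  -> B = 27
s = B^a = 27^25 mod 31  (bits of 25 = 11001)
  bit 0 = 1: r = r^2 * 27 mod 31 = 1^2 * 27 = 1*27 = 27
  bit 1 = 1: r = r^2 * 27 mod 31 = 27^2 * 27 = 16*27 = 29
  bit 2 = 0: r = r^2 mod 31 = 29^2 = 4
  bit 3 = 0: r = r^2 mod 31 = 4^2 = 16
  bit 4 = 1: r = r^2 * 27 mod 31 = 16^2 * 27 = 8*27 = 30
  -> s = B^a = 30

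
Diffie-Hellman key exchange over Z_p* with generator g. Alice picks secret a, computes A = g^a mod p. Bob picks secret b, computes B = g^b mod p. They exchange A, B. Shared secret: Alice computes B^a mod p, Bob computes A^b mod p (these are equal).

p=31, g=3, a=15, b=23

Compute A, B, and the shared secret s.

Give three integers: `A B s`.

A = 3^15 mod 31  (bits of 15 = 1111)
  bit 0 = 1: r = r^2 * 3 mod 31 = 1^2 * 3 = 1*3 = 3
  bit 1 = 1: r = r^2 * 3 mod 31 = 3^2 * 3 = 9*3 = 27
  bit 2 = 1: r = r^2 * 3 mod 31 = 27^2 * 3 = 16*3 = 17
  bit 3 = 1: r = r^2 * 3 mod 31 = 17^2 * 3 = 10*3 = 30
  -> A = 30
B = 3^23 mod 31  (bits of 23 = 10111)
  bit 0 = 1: r = r^2 * 3 mod 31 = 1^2 * 3 = 1*3 = 3
  bit 1 = 0: r = r^2 mod 31 = 3^2 = 9
  bit 2 = 1: r = r^2 * 3 mod 31 = 9^2 * 3 = 19*3 = 26
  bit 3 = 1: r = r^2 * 3 mod 31 = 26^2 * 3 = 25*3 = 13
  bit 4 = 1: r = r^2 * 3 mod 31 = 13^2 * 3 = 14*3 = 11
  -> B = 11
s = B^a = 11^15 mod 31  (bits of 15 = 1111)
  bit 0 = 1: r = r^2 * 11 mod 31 = 1^2 * 11 = 1*11 = 11
  bit 1 = 1: r = r^2 * 11 mod 31 = 11^2 * 11 = 28*11 = 29
  bit 2 = 1: r = r^2 * 11 mod 31 = 29^2 * 11 = 4*11 = 13
  bit 3 = 1: r = r^2 * 11 mod 31 = 13^2 * 11 = 14*11 = 30
  -> s = B^a = 30

Answer: 30 11 30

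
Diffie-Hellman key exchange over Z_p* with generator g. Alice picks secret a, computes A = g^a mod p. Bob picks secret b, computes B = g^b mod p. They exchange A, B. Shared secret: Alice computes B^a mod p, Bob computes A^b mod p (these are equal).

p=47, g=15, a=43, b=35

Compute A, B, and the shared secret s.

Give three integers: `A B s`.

Answer: 26 19 31

Derivation:
A = 15^43 mod 47  (bits of 43 = 101011)
  bit 0 = 1: r = r^2 * 15 mod 47 = 1^2 * 15 = 1*15 = 15
  bit 1 = 0: r = r^2 mod 47 = 15^2 = 37
  bit 2 = 1: r = r^2 * 15 mod 47 = 37^2 * 15 = 6*15 = 43
  bit 3 = 0: r = r^2 mod 47 = 43^2 = 16
  bit 4 = 1: r = r^2 * 15 mod 47 = 16^2 * 15 = 21*15 = 33
  bit 5 = 1: r = r^2 * 15 mod 47 = 33^2 * 15 = 8*15 = 26
  -> A = 26
B = 15^35 mod 47  (bits of 35 = 100011)
  bit 0 = 1: r = r^2 * 15 mod 47 = 1^2 * 15 = 1*15 = 15
  bit 1 = 0: r = r^2 mod 47 = 15^2 = 37
  bit 2 = 0: r = r^2 mod 47 = 37^2 = 6
  bit 3 = 0: r = r^2 mod 47 = 6^2 = 36
  bit 4 = 1: r = r^2 * 15 mod 47 = 36^2 * 15 = 27*15 = 29
  bit 5 = 1: r = r^2 * 15 mod 47 = 29^2 * 15 = 42*15 = 19
  -> B = 19
s = B^a = 19^43 mod 47  (bits of 43 = 101011)
  bit 0 = 1: r = r^2 * 19 mod 47 = 1^2 * 19 = 1*19 = 19
  bit 1 = 0: r = r^2 mod 47 = 19^2 = 32
  bit 2 = 1: r = r^2 * 19 mod 47 = 32^2 * 19 = 37*19 = 45
  bit 3 = 0: r = r^2 mod 47 = 45^2 = 4
  bit 4 = 1: r = r^2 * 19 mod 47 = 4^2 * 19 = 16*19 = 22
  bit 5 = 1: r = r^2 * 19 mod 47 = 22^2 * 19 = 14*19 = 31
  -> s = B^a = 31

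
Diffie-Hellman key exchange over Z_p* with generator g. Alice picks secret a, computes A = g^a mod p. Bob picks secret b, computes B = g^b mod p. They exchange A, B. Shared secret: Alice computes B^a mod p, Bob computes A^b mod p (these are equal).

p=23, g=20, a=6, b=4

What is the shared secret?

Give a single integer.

Answer: 9

Derivation:
A = 20^6 mod 23  (bits of 6 = 110)
  bit 0 = 1: r = r^2 * 20 mod 23 = 1^2 * 20 = 1*20 = 20
  bit 1 = 1: r = r^2 * 20 mod 23 = 20^2 * 20 = 9*20 = 19
  bit 2 = 0: r = r^2 mod 23 = 19^2 = 16
  -> A = 16
B = 20^4 mod 23  (bits of 4 = 100)
  bit 0 = 1: r = r^2 * 20 mod 23 = 1^2 * 20 = 1*20 = 20
  bit 1 = 0: r = r^2 mod 23 = 20^2 = 9
  bit 2 = 0: r = r^2 mod 23 = 9^2 = 12
  -> B = 12
s = B^a = 12^6 mod 23  (bits of 6 = 110)
  bit 0 = 1: r = r^2 * 12 mod 23 = 1^2 * 12 = 1*12 = 12
  bit 1 = 1: r = r^2 * 12 mod 23 = 12^2 * 12 = 6*12 = 3
  bit 2 = 0: r = r^2 mod 23 = 3^2 = 9
  -> s = B^a = 9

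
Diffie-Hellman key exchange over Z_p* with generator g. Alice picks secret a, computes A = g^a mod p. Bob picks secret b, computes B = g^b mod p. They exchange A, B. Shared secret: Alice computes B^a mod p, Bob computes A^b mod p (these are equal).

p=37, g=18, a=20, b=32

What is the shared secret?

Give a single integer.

Answer: 34

Derivation:
A = 18^20 mod 37  (bits of 20 = 10100)
  bit 0 = 1: r = r^2 * 18 mod 37 = 1^2 * 18 = 1*18 = 18
  bit 1 = 0: r = r^2 mod 37 = 18^2 = 28
  bit 2 = 1: r = r^2 * 18 mod 37 = 28^2 * 18 = 7*18 = 15
  bit 3 = 0: r = r^2 mod 37 = 15^2 = 3
  bit 4 = 0: r = r^2 mod 37 = 3^2 = 9
  -> A = 9
B = 18^32 mod 37  (bits of 32 = 100000)
  bit 0 = 1: r = r^2 * 18 mod 37 = 1^2 * 18 = 1*18 = 18
  bit 1 = 0: r = r^2 mod 37 = 18^2 = 28
  bit 2 = 0: r = r^2 mod 37 = 28^2 = 7
  bit 3 = 0: r = r^2 mod 37 = 7^2 = 12
  bit 4 = 0: r = r^2 mod 37 = 12^2 = 33
  bit 5 = 0: r = r^2 mod 37 = 33^2 = 16
  -> B = 16
s = B^a = 16^20 mod 37  (bits of 20 = 10100)
  bit 0 = 1: r = r^2 * 16 mod 37 = 1^2 * 16 = 1*16 = 16
  bit 1 = 0: r = r^2 mod 37 = 16^2 = 34
  bit 2 = 1: r = r^2 * 16 mod 37 = 34^2 * 16 = 9*16 = 33
  bit 3 = 0: r = r^2 mod 37 = 33^2 = 16
  bit 4 = 0: r = r^2 mod 37 = 16^2 = 34
  -> s = B^a = 34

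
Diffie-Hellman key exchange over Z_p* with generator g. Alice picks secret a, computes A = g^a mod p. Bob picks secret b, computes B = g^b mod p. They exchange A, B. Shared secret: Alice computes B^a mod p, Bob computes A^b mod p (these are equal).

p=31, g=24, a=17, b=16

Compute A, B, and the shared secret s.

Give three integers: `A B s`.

Answer: 13 7 18

Derivation:
A = 24^17 mod 31  (bits of 17 = 10001)
  bit 0 = 1: r = r^2 * 24 mod 31 = 1^2 * 24 = 1*24 = 24
  bit 1 = 0: r = r^2 mod 31 = 24^2 = 18
  bit 2 = 0: r = r^2 mod 31 = 18^2 = 14
  bit 3 = 0: r = r^2 mod 31 = 14^2 = 10
  bit 4 = 1: r = r^2 * 24 mod 31 = 10^2 * 24 = 7*24 = 13
  -> A = 13
B = 24^16 mod 31  (bits of 16 = 10000)
  bit 0 = 1: r = r^2 * 24 mod 31 = 1^2 * 24 = 1*24 = 24
  bit 1 = 0: r = r^2 mod 31 = 24^2 = 18
  bit 2 = 0: r = r^2 mod 31 = 18^2 = 14
  bit 3 = 0: r = r^2 mod 31 = 14^2 = 10
  bit 4 = 0: r = r^2 mod 31 = 10^2 = 7
  -> B = 7
s = B^a = 7^17 mod 31  (bits of 17 = 10001)
  bit 0 = 1: r = r^2 * 7 mod 31 = 1^2 * 7 = 1*7 = 7
  bit 1 = 0: r = r^2 mod 31 = 7^2 = 18
  bit 2 = 0: r = r^2 mod 31 = 18^2 = 14
  bit 3 = 0: r = r^2 mod 31 = 14^2 = 10
  bit 4 = 1: r = r^2 * 7 mod 31 = 10^2 * 7 = 7*7 = 18
  -> s = B^a = 18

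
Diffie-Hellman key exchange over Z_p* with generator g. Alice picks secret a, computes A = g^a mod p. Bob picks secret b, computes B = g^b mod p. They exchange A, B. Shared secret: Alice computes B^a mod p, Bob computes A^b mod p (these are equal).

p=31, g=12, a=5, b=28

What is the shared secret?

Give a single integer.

Answer: 5

Derivation:
A = 12^5 mod 31  (bits of 5 = 101)
  bit 0 = 1: r = r^2 * 12 mod 31 = 1^2 * 12 = 1*12 = 12
  bit 1 = 0: r = r^2 mod 31 = 12^2 = 20
  bit 2 = 1: r = r^2 * 12 mod 31 = 20^2 * 12 = 28*12 = 26
  -> A = 26
B = 12^28 mod 31  (bits of 28 = 11100)
  bit 0 = 1: r = r^2 * 12 mod 31 = 1^2 * 12 = 1*12 = 12
  bit 1 = 1: r = r^2 * 12 mod 31 = 12^2 * 12 = 20*12 = 23
  bit 2 = 1: r = r^2 * 12 mod 31 = 23^2 * 12 = 2*12 = 24
  bit 3 = 0: r = r^2 mod 31 = 24^2 = 18
  bit 4 = 0: r = r^2 mod 31 = 18^2 = 14
  -> B = 14
s = B^a = 14^5 mod 31  (bits of 5 = 101)
  bit 0 = 1: r = r^2 * 14 mod 31 = 1^2 * 14 = 1*14 = 14
  bit 1 = 0: r = r^2 mod 31 = 14^2 = 10
  bit 2 = 1: r = r^2 * 14 mod 31 = 10^2 * 14 = 7*14 = 5
  -> s = B^a = 5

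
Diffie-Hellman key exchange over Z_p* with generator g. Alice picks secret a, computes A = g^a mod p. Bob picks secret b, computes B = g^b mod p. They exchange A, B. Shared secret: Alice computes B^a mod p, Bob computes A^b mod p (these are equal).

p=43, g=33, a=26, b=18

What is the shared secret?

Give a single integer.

Answer: 35

Derivation:
A = 33^26 mod 43  (bits of 26 = 11010)
  bit 0 = 1: r = r^2 * 33 mod 43 = 1^2 * 33 = 1*33 = 33
  bit 1 = 1: r = r^2 * 33 mod 43 = 33^2 * 33 = 14*33 = 32
  bit 2 = 0: r = r^2 mod 43 = 32^2 = 35
  bit 3 = 1: r = r^2 * 33 mod 43 = 35^2 * 33 = 21*33 = 5
  bit 4 = 0: r = r^2 mod 43 = 5^2 = 25
  -> A = 25
B = 33^18 mod 43  (bits of 18 = 10010)
  bit 0 = 1: r = r^2 * 33 mod 43 = 1^2 * 33 = 1*33 = 33
  bit 1 = 0: r = r^2 mod 43 = 33^2 = 14
  bit 2 = 0: r = r^2 mod 43 = 14^2 = 24
  bit 3 = 1: r = r^2 * 33 mod 43 = 24^2 * 33 = 17*33 = 2
  bit 4 = 0: r = r^2 mod 43 = 2^2 = 4
  -> B = 4
s = B^a = 4^26 mod 43  (bits of 26 = 11010)
  bit 0 = 1: r = r^2 * 4 mod 43 = 1^2 * 4 = 1*4 = 4
  bit 1 = 1: r = r^2 * 4 mod 43 = 4^2 * 4 = 16*4 = 21
  bit 2 = 0: r = r^2 mod 43 = 21^2 = 11
  bit 3 = 1: r = r^2 * 4 mod 43 = 11^2 * 4 = 35*4 = 11
  bit 4 = 0: r = r^2 mod 43 = 11^2 = 35
  -> s = B^a = 35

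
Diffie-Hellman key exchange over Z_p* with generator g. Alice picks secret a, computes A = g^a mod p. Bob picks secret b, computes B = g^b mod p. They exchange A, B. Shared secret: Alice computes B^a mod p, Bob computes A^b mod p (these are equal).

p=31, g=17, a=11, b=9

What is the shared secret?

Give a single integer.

Answer: 27

Derivation:
A = 17^11 mod 31  (bits of 11 = 1011)
  bit 0 = 1: r = r^2 * 17 mod 31 = 1^2 * 17 = 1*17 = 17
  bit 1 = 0: r = r^2 mod 31 = 17^2 = 10
  bit 2 = 1: r = r^2 * 17 mod 31 = 10^2 * 17 = 7*17 = 26
  bit 3 = 1: r = r^2 * 17 mod 31 = 26^2 * 17 = 25*17 = 22
  -> A = 22
B = 17^9 mod 31  (bits of 9 = 1001)
  bit 0 = 1: r = r^2 * 17 mod 31 = 1^2 * 17 = 1*17 = 17
  bit 1 = 0: r = r^2 mod 31 = 17^2 = 10
  bit 2 = 0: r = r^2 mod 31 = 10^2 = 7
  bit 3 = 1: r = r^2 * 17 mod 31 = 7^2 * 17 = 18*17 = 27
  -> B = 27
s = B^a = 27^11 mod 31  (bits of 11 = 1011)
  bit 0 = 1: r = r^2 * 27 mod 31 = 1^2 * 27 = 1*27 = 27
  bit 1 = 0: r = r^2 mod 31 = 27^2 = 16
  bit 2 = 1: r = r^2 * 27 mod 31 = 16^2 * 27 = 8*27 = 30
  bit 3 = 1: r = r^2 * 27 mod 31 = 30^2 * 27 = 1*27 = 27
  -> s = B^a = 27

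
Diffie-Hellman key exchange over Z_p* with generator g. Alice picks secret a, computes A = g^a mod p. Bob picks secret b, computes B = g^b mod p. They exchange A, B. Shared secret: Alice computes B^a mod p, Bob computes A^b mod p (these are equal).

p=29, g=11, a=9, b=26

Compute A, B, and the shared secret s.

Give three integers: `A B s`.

A = 11^9 mod 29  (bits of 9 = 1001)
  bit 0 = 1: r = r^2 * 11 mod 29 = 1^2 * 11 = 1*11 = 11
  bit 1 = 0: r = r^2 mod 29 = 11^2 = 5
  bit 2 = 0: r = r^2 mod 29 = 5^2 = 25
  bit 3 = 1: r = r^2 * 11 mod 29 = 25^2 * 11 = 16*11 = 2
  -> A = 2
B = 11^26 mod 29  (bits of 26 = 11010)
  bit 0 = 1: r = r^2 * 11 mod 29 = 1^2 * 11 = 1*11 = 11
  bit 1 = 1: r = r^2 * 11 mod 29 = 11^2 * 11 = 5*11 = 26
  bit 2 = 0: r = r^2 mod 29 = 26^2 = 9
  bit 3 = 1: r = r^2 * 11 mod 29 = 9^2 * 11 = 23*11 = 21
  bit 4 = 0: r = r^2 mod 29 = 21^2 = 6
  -> B = 6
s = B^a = 6^9 mod 29  (bits of 9 = 1001)
  bit 0 = 1: r = r^2 * 6 mod 29 = 1^2 * 6 = 1*6 = 6
  bit 1 = 0: r = r^2 mod 29 = 6^2 = 7
  bit 2 = 0: r = r^2 mod 29 = 7^2 = 20
  bit 3 = 1: r = r^2 * 6 mod 29 = 20^2 * 6 = 23*6 = 22
  -> s = B^a = 22

Answer: 2 6 22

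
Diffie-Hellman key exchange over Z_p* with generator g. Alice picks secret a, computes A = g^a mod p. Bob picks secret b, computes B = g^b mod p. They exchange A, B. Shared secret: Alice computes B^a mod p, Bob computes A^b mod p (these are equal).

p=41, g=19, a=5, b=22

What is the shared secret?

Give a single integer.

Answer: 9

Derivation:
A = 19^5 mod 41  (bits of 5 = 101)
  bit 0 = 1: r = r^2 * 19 mod 41 = 1^2 * 19 = 1*19 = 19
  bit 1 = 0: r = r^2 mod 41 = 19^2 = 33
  bit 2 = 1: r = r^2 * 19 mod 41 = 33^2 * 19 = 23*19 = 27
  -> A = 27
B = 19^22 mod 41  (bits of 22 = 10110)
  bit 0 = 1: r = r^2 * 19 mod 41 = 1^2 * 19 = 1*19 = 19
  bit 1 = 0: r = r^2 mod 41 = 19^2 = 33
  bit 2 = 1: r = r^2 * 19 mod 41 = 33^2 * 19 = 23*19 = 27
  bit 3 = 1: r = r^2 * 19 mod 41 = 27^2 * 19 = 32*19 = 34
  bit 4 = 0: r = r^2 mod 41 = 34^2 = 8
  -> B = 8
s = B^a = 8^5 mod 41  (bits of 5 = 101)
  bit 0 = 1: r = r^2 * 8 mod 41 = 1^2 * 8 = 1*8 = 8
  bit 1 = 0: r = r^2 mod 41 = 8^2 = 23
  bit 2 = 1: r = r^2 * 8 mod 41 = 23^2 * 8 = 37*8 = 9
  -> s = B^a = 9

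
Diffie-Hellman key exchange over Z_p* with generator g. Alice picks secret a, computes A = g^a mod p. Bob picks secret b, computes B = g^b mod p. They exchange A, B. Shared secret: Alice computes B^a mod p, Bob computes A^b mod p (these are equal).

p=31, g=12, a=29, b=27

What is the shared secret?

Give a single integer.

Answer: 23

Derivation:
A = 12^29 mod 31  (bits of 29 = 11101)
  bit 0 = 1: r = r^2 * 12 mod 31 = 1^2 * 12 = 1*12 = 12
  bit 1 = 1: r = r^2 * 12 mod 31 = 12^2 * 12 = 20*12 = 23
  bit 2 = 1: r = r^2 * 12 mod 31 = 23^2 * 12 = 2*12 = 24
  bit 3 = 0: r = r^2 mod 31 = 24^2 = 18
  bit 4 = 1: r = r^2 * 12 mod 31 = 18^2 * 12 = 14*12 = 13
  -> A = 13
B = 12^27 mod 31  (bits of 27 = 11011)
  bit 0 = 1: r = r^2 * 12 mod 31 = 1^2 * 12 = 1*12 = 12
  bit 1 = 1: r = r^2 * 12 mod 31 = 12^2 * 12 = 20*12 = 23
  bit 2 = 0: r = r^2 mod 31 = 23^2 = 2
  bit 3 = 1: r = r^2 * 12 mod 31 = 2^2 * 12 = 4*12 = 17
  bit 4 = 1: r = r^2 * 12 mod 31 = 17^2 * 12 = 10*12 = 27
  -> B = 27
s = B^a = 27^29 mod 31  (bits of 29 = 11101)
  bit 0 = 1: r = r^2 * 27 mod 31 = 1^2 * 27 = 1*27 = 27
  bit 1 = 1: r = r^2 * 27 mod 31 = 27^2 * 27 = 16*27 = 29
  bit 2 = 1: r = r^2 * 27 mod 31 = 29^2 * 27 = 4*27 = 15
  bit 3 = 0: r = r^2 mod 31 = 15^2 = 8
  bit 4 = 1: r = r^2 * 27 mod 31 = 8^2 * 27 = 2*27 = 23
  -> s = B^a = 23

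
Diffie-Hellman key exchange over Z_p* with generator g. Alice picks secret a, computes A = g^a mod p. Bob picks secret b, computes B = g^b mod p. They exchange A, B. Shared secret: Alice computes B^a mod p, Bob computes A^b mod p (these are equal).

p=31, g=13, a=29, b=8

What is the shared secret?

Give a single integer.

A = 13^29 mod 31  (bits of 29 = 11101)
  bit 0 = 1: r = r^2 * 13 mod 31 = 1^2 * 13 = 1*13 = 13
  bit 1 = 1: r = r^2 * 13 mod 31 = 13^2 * 13 = 14*13 = 27
  bit 2 = 1: r = r^2 * 13 mod 31 = 27^2 * 13 = 16*13 = 22
  bit 3 = 0: r = r^2 mod 31 = 22^2 = 19
  bit 4 = 1: r = r^2 * 13 mod 31 = 19^2 * 13 = 20*13 = 12
  -> A = 12
B = 13^8 mod 31  (bits of 8 = 1000)
  bit 0 = 1: r = r^2 * 13 mod 31 = 1^2 * 13 = 1*13 = 13
  bit 1 = 0: r = r^2 mod 31 = 13^2 = 14
  bit 2 = 0: r = r^2 mod 31 = 14^2 = 10
  bit 3 = 0: r = r^2 mod 31 = 10^2 = 7
  -> B = 7
s = B^a = 7^29 mod 31  (bits of 29 = 11101)
  bit 0 = 1: r = r^2 * 7 mod 31 = 1^2 * 7 = 1*7 = 7
  bit 1 = 1: r = r^2 * 7 mod 31 = 7^2 * 7 = 18*7 = 2
  bit 2 = 1: r = r^2 * 7 mod 31 = 2^2 * 7 = 4*7 = 28
  bit 3 = 0: r = r^2 mod 31 = 28^2 = 9
  bit 4 = 1: r = r^2 * 7 mod 31 = 9^2 * 7 = 19*7 = 9
  -> s = B^a = 9

Answer: 9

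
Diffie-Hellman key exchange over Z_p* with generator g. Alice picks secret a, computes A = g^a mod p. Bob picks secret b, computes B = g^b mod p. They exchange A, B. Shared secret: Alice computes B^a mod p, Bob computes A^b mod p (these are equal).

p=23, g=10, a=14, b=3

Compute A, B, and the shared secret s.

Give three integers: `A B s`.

Answer: 12 11 3

Derivation:
A = 10^14 mod 23  (bits of 14 = 1110)
  bit 0 = 1: r = r^2 * 10 mod 23 = 1^2 * 10 = 1*10 = 10
  bit 1 = 1: r = r^2 * 10 mod 23 = 10^2 * 10 = 8*10 = 11
  bit 2 = 1: r = r^2 * 10 mod 23 = 11^2 * 10 = 6*10 = 14
  bit 3 = 0: r = r^2 mod 23 = 14^2 = 12
  -> A = 12
B = 10^3 mod 23  (bits of 3 = 11)
  bit 0 = 1: r = r^2 * 10 mod 23 = 1^2 * 10 = 1*10 = 10
  bit 1 = 1: r = r^2 * 10 mod 23 = 10^2 * 10 = 8*10 = 11
  -> B = 11
s = B^a = 11^14 mod 23  (bits of 14 = 1110)
  bit 0 = 1: r = r^2 * 11 mod 23 = 1^2 * 11 = 1*11 = 11
  bit 1 = 1: r = r^2 * 11 mod 23 = 11^2 * 11 = 6*11 = 20
  bit 2 = 1: r = r^2 * 11 mod 23 = 20^2 * 11 = 9*11 = 7
  bit 3 = 0: r = r^2 mod 23 = 7^2 = 3
  -> s = B^a = 3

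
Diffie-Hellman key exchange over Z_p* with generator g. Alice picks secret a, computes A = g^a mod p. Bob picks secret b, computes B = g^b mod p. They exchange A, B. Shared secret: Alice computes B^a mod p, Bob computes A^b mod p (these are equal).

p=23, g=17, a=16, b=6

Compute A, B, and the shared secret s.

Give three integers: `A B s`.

Answer: 2 12 18

Derivation:
A = 17^16 mod 23  (bits of 16 = 10000)
  bit 0 = 1: r = r^2 * 17 mod 23 = 1^2 * 17 = 1*17 = 17
  bit 1 = 0: r = r^2 mod 23 = 17^2 = 13
  bit 2 = 0: r = r^2 mod 23 = 13^2 = 8
  bit 3 = 0: r = r^2 mod 23 = 8^2 = 18
  bit 4 = 0: r = r^2 mod 23 = 18^2 = 2
  -> A = 2
B = 17^6 mod 23  (bits of 6 = 110)
  bit 0 = 1: r = r^2 * 17 mod 23 = 1^2 * 17 = 1*17 = 17
  bit 1 = 1: r = r^2 * 17 mod 23 = 17^2 * 17 = 13*17 = 14
  bit 2 = 0: r = r^2 mod 23 = 14^2 = 12
  -> B = 12
s = B^a = 12^16 mod 23  (bits of 16 = 10000)
  bit 0 = 1: r = r^2 * 12 mod 23 = 1^2 * 12 = 1*12 = 12
  bit 1 = 0: r = r^2 mod 23 = 12^2 = 6
  bit 2 = 0: r = r^2 mod 23 = 6^2 = 13
  bit 3 = 0: r = r^2 mod 23 = 13^2 = 8
  bit 4 = 0: r = r^2 mod 23 = 8^2 = 18
  -> s = B^a = 18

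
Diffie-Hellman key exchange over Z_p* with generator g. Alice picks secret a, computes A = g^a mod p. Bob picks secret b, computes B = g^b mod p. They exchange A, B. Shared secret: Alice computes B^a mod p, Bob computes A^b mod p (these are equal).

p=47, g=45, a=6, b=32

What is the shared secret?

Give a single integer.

A = 45^6 mod 47  (bits of 6 = 110)
  bit 0 = 1: r = r^2 * 45 mod 47 = 1^2 * 45 = 1*45 = 45
  bit 1 = 1: r = r^2 * 45 mod 47 = 45^2 * 45 = 4*45 = 39
  bit 2 = 0: r = r^2 mod 47 = 39^2 = 17
  -> A = 17
B = 45^32 mod 47  (bits of 32 = 100000)
  bit 0 = 1: r = r^2 * 45 mod 47 = 1^2 * 45 = 1*45 = 45
  bit 1 = 0: r = r^2 mod 47 = 45^2 = 4
  bit 2 = 0: r = r^2 mod 47 = 4^2 = 16
  bit 3 = 0: r = r^2 mod 47 = 16^2 = 21
  bit 4 = 0: r = r^2 mod 47 = 21^2 = 18
  bit 5 = 0: r = r^2 mod 47 = 18^2 = 42
  -> B = 42
s = B^a = 42^6 mod 47  (bits of 6 = 110)
  bit 0 = 1: r = r^2 * 42 mod 47 = 1^2 * 42 = 1*42 = 42
  bit 1 = 1: r = r^2 * 42 mod 47 = 42^2 * 42 = 25*42 = 16
  bit 2 = 0: r = r^2 mod 47 = 16^2 = 21
  -> s = B^a = 21

Answer: 21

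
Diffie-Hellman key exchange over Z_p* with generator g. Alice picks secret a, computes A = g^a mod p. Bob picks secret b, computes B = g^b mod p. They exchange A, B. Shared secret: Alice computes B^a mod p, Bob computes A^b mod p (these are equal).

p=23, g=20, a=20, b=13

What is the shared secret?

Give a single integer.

Answer: 2

Derivation:
A = 20^20 mod 23  (bits of 20 = 10100)
  bit 0 = 1: r = r^2 * 20 mod 23 = 1^2 * 20 = 1*20 = 20
  bit 1 = 0: r = r^2 mod 23 = 20^2 = 9
  bit 2 = 1: r = r^2 * 20 mod 23 = 9^2 * 20 = 12*20 = 10
  bit 3 = 0: r = r^2 mod 23 = 10^2 = 8
  bit 4 = 0: r = r^2 mod 23 = 8^2 = 18
  -> A = 18
B = 20^13 mod 23  (bits of 13 = 1101)
  bit 0 = 1: r = r^2 * 20 mod 23 = 1^2 * 20 = 1*20 = 20
  bit 1 = 1: r = r^2 * 20 mod 23 = 20^2 * 20 = 9*20 = 19
  bit 2 = 0: r = r^2 mod 23 = 19^2 = 16
  bit 3 = 1: r = r^2 * 20 mod 23 = 16^2 * 20 = 3*20 = 14
  -> B = 14
s = B^a = 14^20 mod 23  (bits of 20 = 10100)
  bit 0 = 1: r = r^2 * 14 mod 23 = 1^2 * 14 = 1*14 = 14
  bit 1 = 0: r = r^2 mod 23 = 14^2 = 12
  bit 2 = 1: r = r^2 * 14 mod 23 = 12^2 * 14 = 6*14 = 15
  bit 3 = 0: r = r^2 mod 23 = 15^2 = 18
  bit 4 = 0: r = r^2 mod 23 = 18^2 = 2
  -> s = B^a = 2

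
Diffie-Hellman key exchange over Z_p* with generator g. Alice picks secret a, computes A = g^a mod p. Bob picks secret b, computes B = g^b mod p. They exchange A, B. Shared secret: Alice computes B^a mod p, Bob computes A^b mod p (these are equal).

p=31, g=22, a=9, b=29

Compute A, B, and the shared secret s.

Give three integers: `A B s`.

Answer: 27 24 23

Derivation:
A = 22^9 mod 31  (bits of 9 = 1001)
  bit 0 = 1: r = r^2 * 22 mod 31 = 1^2 * 22 = 1*22 = 22
  bit 1 = 0: r = r^2 mod 31 = 22^2 = 19
  bit 2 = 0: r = r^2 mod 31 = 19^2 = 20
  bit 3 = 1: r = r^2 * 22 mod 31 = 20^2 * 22 = 28*22 = 27
  -> A = 27
B = 22^29 mod 31  (bits of 29 = 11101)
  bit 0 = 1: r = r^2 * 22 mod 31 = 1^2 * 22 = 1*22 = 22
  bit 1 = 1: r = r^2 * 22 mod 31 = 22^2 * 22 = 19*22 = 15
  bit 2 = 1: r = r^2 * 22 mod 31 = 15^2 * 22 = 8*22 = 21
  bit 3 = 0: r = r^2 mod 31 = 21^2 = 7
  bit 4 = 1: r = r^2 * 22 mod 31 = 7^2 * 22 = 18*22 = 24
  -> B = 24
s = B^a = 24^9 mod 31  (bits of 9 = 1001)
  bit 0 = 1: r = r^2 * 24 mod 31 = 1^2 * 24 = 1*24 = 24
  bit 1 = 0: r = r^2 mod 31 = 24^2 = 18
  bit 2 = 0: r = r^2 mod 31 = 18^2 = 14
  bit 3 = 1: r = r^2 * 24 mod 31 = 14^2 * 24 = 10*24 = 23
  -> s = B^a = 23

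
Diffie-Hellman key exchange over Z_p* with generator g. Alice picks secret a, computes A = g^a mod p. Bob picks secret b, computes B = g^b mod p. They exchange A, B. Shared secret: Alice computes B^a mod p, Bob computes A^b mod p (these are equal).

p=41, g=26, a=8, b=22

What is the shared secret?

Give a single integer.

A = 26^8 mod 41  (bits of 8 = 1000)
  bit 0 = 1: r = r^2 * 26 mod 41 = 1^2 * 26 = 1*26 = 26
  bit 1 = 0: r = r^2 mod 41 = 26^2 = 20
  bit 2 = 0: r = r^2 mod 41 = 20^2 = 31
  bit 3 = 0: r = r^2 mod 41 = 31^2 = 18
  -> A = 18
B = 26^22 mod 41  (bits of 22 = 10110)
  bit 0 = 1: r = r^2 * 26 mod 41 = 1^2 * 26 = 1*26 = 26
  bit 1 = 0: r = r^2 mod 41 = 26^2 = 20
  bit 2 = 1: r = r^2 * 26 mod 41 = 20^2 * 26 = 31*26 = 27
  bit 3 = 1: r = r^2 * 26 mod 41 = 27^2 * 26 = 32*26 = 12
  bit 4 = 0: r = r^2 mod 41 = 12^2 = 21
  -> B = 21
s = B^a = 21^8 mod 41  (bits of 8 = 1000)
  bit 0 = 1: r = r^2 * 21 mod 41 = 1^2 * 21 = 1*21 = 21
  bit 1 = 0: r = r^2 mod 41 = 21^2 = 31
  bit 2 = 0: r = r^2 mod 41 = 31^2 = 18
  bit 3 = 0: r = r^2 mod 41 = 18^2 = 37
  -> s = B^a = 37

Answer: 37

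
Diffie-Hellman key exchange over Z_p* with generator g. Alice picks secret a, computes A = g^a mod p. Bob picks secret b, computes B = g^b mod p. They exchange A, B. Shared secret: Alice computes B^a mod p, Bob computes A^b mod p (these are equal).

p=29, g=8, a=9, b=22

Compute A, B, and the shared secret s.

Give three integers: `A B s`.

A = 8^9 mod 29  (bits of 9 = 1001)
  bit 0 = 1: r = r^2 * 8 mod 29 = 1^2 * 8 = 1*8 = 8
  bit 1 = 0: r = r^2 mod 29 = 8^2 = 6
  bit 2 = 0: r = r^2 mod 29 = 6^2 = 7
  bit 3 = 1: r = r^2 * 8 mod 29 = 7^2 * 8 = 20*8 = 15
  -> A = 15
B = 8^22 mod 29  (bits of 22 = 10110)
  bit 0 = 1: r = r^2 * 8 mod 29 = 1^2 * 8 = 1*8 = 8
  bit 1 = 0: r = r^2 mod 29 = 8^2 = 6
  bit 2 = 1: r = r^2 * 8 mod 29 = 6^2 * 8 = 7*8 = 27
  bit 3 = 1: r = r^2 * 8 mod 29 = 27^2 * 8 = 4*8 = 3
  bit 4 = 0: r = r^2 mod 29 = 3^2 = 9
  -> B = 9
s = B^a = 9^9 mod 29  (bits of 9 = 1001)
  bit 0 = 1: r = r^2 * 9 mod 29 = 1^2 * 9 = 1*9 = 9
  bit 1 = 0: r = r^2 mod 29 = 9^2 = 23
  bit 2 = 0: r = r^2 mod 29 = 23^2 = 7
  bit 3 = 1: r = r^2 * 9 mod 29 = 7^2 * 9 = 20*9 = 6
  -> s = B^a = 6

Answer: 15 9 6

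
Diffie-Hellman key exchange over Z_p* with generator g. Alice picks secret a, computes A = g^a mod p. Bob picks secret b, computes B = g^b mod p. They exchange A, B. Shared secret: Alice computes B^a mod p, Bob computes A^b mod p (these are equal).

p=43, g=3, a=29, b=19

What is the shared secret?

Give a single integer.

A = 3^29 mod 43  (bits of 29 = 11101)
  bit 0 = 1: r = r^2 * 3 mod 43 = 1^2 * 3 = 1*3 = 3
  bit 1 = 1: r = r^2 * 3 mod 43 = 3^2 * 3 = 9*3 = 27
  bit 2 = 1: r = r^2 * 3 mod 43 = 27^2 * 3 = 41*3 = 37
  bit 3 = 0: r = r^2 mod 43 = 37^2 = 36
  bit 4 = 1: r = r^2 * 3 mod 43 = 36^2 * 3 = 6*3 = 18
  -> A = 18
B = 3^19 mod 43  (bits of 19 = 10011)
  bit 0 = 1: r = r^2 * 3 mod 43 = 1^2 * 3 = 1*3 = 3
  bit 1 = 0: r = r^2 mod 43 = 3^2 = 9
  bit 2 = 0: r = r^2 mod 43 = 9^2 = 38
  bit 3 = 1: r = r^2 * 3 mod 43 = 38^2 * 3 = 25*3 = 32
  bit 4 = 1: r = r^2 * 3 mod 43 = 32^2 * 3 = 35*3 = 19
  -> B = 19
s = B^a = 19^29 mod 43  (bits of 29 = 11101)
  bit 0 = 1: r = r^2 * 19 mod 43 = 1^2 * 19 = 1*19 = 19
  bit 1 = 1: r = r^2 * 19 mod 43 = 19^2 * 19 = 17*19 = 22
  bit 2 = 1: r = r^2 * 19 mod 43 = 22^2 * 19 = 11*19 = 37
  bit 3 = 0: r = r^2 mod 43 = 37^2 = 36
  bit 4 = 1: r = r^2 * 19 mod 43 = 36^2 * 19 = 6*19 = 28
  -> s = B^a = 28

Answer: 28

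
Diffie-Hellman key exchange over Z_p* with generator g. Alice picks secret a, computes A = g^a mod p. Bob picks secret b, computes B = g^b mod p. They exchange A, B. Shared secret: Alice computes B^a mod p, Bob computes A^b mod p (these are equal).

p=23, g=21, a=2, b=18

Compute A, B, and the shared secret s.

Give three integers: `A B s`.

Answer: 4 13 8

Derivation:
A = 21^2 mod 23  (bits of 2 = 10)
  bit 0 = 1: r = r^2 * 21 mod 23 = 1^2 * 21 = 1*21 = 21
  bit 1 = 0: r = r^2 mod 23 = 21^2 = 4
  -> A = 4
B = 21^18 mod 23  (bits of 18 = 10010)
  bit 0 = 1: r = r^2 * 21 mod 23 = 1^2 * 21 = 1*21 = 21
  bit 1 = 0: r = r^2 mod 23 = 21^2 = 4
  bit 2 = 0: r = r^2 mod 23 = 4^2 = 16
  bit 3 = 1: r = r^2 * 21 mod 23 = 16^2 * 21 = 3*21 = 17
  bit 4 = 0: r = r^2 mod 23 = 17^2 = 13
  -> B = 13
s = B^a = 13^2 mod 23  (bits of 2 = 10)
  bit 0 = 1: r = r^2 * 13 mod 23 = 1^2 * 13 = 1*13 = 13
  bit 1 = 0: r = r^2 mod 23 = 13^2 = 8
  -> s = B^a = 8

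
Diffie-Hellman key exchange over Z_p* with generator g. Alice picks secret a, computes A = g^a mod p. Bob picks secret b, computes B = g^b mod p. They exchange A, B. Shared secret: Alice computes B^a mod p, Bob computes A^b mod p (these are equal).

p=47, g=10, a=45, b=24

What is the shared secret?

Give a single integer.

A = 10^45 mod 47  (bits of 45 = 101101)
  bit 0 = 1: r = r^2 * 10 mod 47 = 1^2 * 10 = 1*10 = 10
  bit 1 = 0: r = r^2 mod 47 = 10^2 = 6
  bit 2 = 1: r = r^2 * 10 mod 47 = 6^2 * 10 = 36*10 = 31
  bit 3 = 1: r = r^2 * 10 mod 47 = 31^2 * 10 = 21*10 = 22
  bit 4 = 0: r = r^2 mod 47 = 22^2 = 14
  bit 5 = 1: r = r^2 * 10 mod 47 = 14^2 * 10 = 8*10 = 33
  -> A = 33
B = 10^24 mod 47  (bits of 24 = 11000)
  bit 0 = 1: r = r^2 * 10 mod 47 = 1^2 * 10 = 1*10 = 10
  bit 1 = 1: r = r^2 * 10 mod 47 = 10^2 * 10 = 6*10 = 13
  bit 2 = 0: r = r^2 mod 47 = 13^2 = 28
  bit 3 = 0: r = r^2 mod 47 = 28^2 = 32
  bit 4 = 0: r = r^2 mod 47 = 32^2 = 37
  -> B = 37
s = B^a = 37^45 mod 47  (bits of 45 = 101101)
  bit 0 = 1: r = r^2 * 37 mod 47 = 1^2 * 37 = 1*37 = 37
  bit 1 = 0: r = r^2 mod 47 = 37^2 = 6
  bit 2 = 1: r = r^2 * 37 mod 47 = 6^2 * 37 = 36*37 = 16
  bit 3 = 1: r = r^2 * 37 mod 47 = 16^2 * 37 = 21*37 = 25
  bit 4 = 0: r = r^2 mod 47 = 25^2 = 14
  bit 5 = 1: r = r^2 * 37 mod 47 = 14^2 * 37 = 8*37 = 14
  -> s = B^a = 14

Answer: 14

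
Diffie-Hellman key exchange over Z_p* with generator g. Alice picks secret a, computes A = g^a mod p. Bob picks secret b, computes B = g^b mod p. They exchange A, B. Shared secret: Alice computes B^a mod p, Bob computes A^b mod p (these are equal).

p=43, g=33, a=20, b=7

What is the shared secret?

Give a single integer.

A = 33^20 mod 43  (bits of 20 = 10100)
  bit 0 = 1: r = r^2 * 33 mod 43 = 1^2 * 33 = 1*33 = 33
  bit 1 = 0: r = r^2 mod 43 = 33^2 = 14
  bit 2 = 1: r = r^2 * 33 mod 43 = 14^2 * 33 = 24*33 = 18
  bit 3 = 0: r = r^2 mod 43 = 18^2 = 23
  bit 4 = 0: r = r^2 mod 43 = 23^2 = 13
  -> A = 13
B = 33^7 mod 43  (bits of 7 = 111)
  bit 0 = 1: r = r^2 * 33 mod 43 = 1^2 * 33 = 1*33 = 33
  bit 1 = 1: r = r^2 * 33 mod 43 = 33^2 * 33 = 14*33 = 32
  bit 2 = 1: r = r^2 * 33 mod 43 = 32^2 * 33 = 35*33 = 37
  -> B = 37
s = B^a = 37^20 mod 43  (bits of 20 = 10100)
  bit 0 = 1: r = r^2 * 37 mod 43 = 1^2 * 37 = 1*37 = 37
  bit 1 = 0: r = r^2 mod 43 = 37^2 = 36
  bit 2 = 1: r = r^2 * 37 mod 43 = 36^2 * 37 = 6*37 = 7
  bit 3 = 0: r = r^2 mod 43 = 7^2 = 6
  bit 4 = 0: r = r^2 mod 43 = 6^2 = 36
  -> s = B^a = 36

Answer: 36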